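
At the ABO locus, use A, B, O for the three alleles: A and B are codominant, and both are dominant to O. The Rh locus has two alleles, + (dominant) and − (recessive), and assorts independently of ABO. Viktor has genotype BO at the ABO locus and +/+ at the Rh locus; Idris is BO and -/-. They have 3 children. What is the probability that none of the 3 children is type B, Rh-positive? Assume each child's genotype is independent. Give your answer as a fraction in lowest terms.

1/64

ABO cross BO × BO → 1/4 O, 3/4 B.
Rh cross +/+ × -/- → 1 Rh+; so P(type B, Rh-positive) = 3/4 × 1 = 3/4 per child.
P(not type B, Rh-positive) = 1/4 for one child; (1/4)^3 = 1/64.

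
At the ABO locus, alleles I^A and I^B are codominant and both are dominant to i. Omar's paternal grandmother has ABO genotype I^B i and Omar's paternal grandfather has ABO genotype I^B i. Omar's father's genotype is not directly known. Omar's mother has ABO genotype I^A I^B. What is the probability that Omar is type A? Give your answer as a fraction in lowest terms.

Omar's father's ABO genotype from I^B i × I^B i: 1/4 I^B I^B, 1/2 I^B i, 1/4 i i.
Crossing each possibility with the mother I^A I^B and summing P(type A): 1/4·0 + 1/2·1/4 + 1/4·1/2 = 1/4.

1/4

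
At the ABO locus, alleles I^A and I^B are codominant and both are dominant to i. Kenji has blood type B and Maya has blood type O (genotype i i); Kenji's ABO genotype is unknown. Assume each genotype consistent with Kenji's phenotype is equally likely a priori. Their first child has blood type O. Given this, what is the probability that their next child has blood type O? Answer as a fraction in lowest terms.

1/2

Possible genotypes: Kenji ∈ {I^B I^B, I^B i}; Maya ∈ {i i}.
Weight each parental genotype pair by prior × P(type-O child):
  I^B i × i i: posterior weight 1; P(next child type O) = 1/2.
Weighted sum = 1/2.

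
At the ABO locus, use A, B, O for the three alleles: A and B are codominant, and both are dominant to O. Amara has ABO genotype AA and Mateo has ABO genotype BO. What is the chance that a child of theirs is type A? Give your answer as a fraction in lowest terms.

ABO cross AA × BO → offspring phenotypes: 1/2 A, 1/2 AB.
So P(type A) = 1/2.

1/2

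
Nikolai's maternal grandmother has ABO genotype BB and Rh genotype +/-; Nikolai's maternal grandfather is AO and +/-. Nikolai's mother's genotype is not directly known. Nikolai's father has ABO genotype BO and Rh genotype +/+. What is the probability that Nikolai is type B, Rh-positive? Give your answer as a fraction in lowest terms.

Nikolai's mother's ABO genotype from BB × AO: 1/2 AB, 1/2 BO.
Crossing each possibility with the father BO and summing P(type B): 1/2·1/2 + 1/2·3/4 = 5/8.
Similarly for Rh via the mother's Rh distribution: P(Rh+) = 1.
Independent loci: 5/8 × 1 = 5/8.

5/8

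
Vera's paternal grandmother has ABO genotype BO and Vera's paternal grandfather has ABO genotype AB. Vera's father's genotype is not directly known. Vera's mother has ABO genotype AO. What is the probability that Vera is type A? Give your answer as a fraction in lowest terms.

3/8

Vera's father's ABO genotype from BO × AB: 1/4 AB, 1/4 AO, 1/4 BB, 1/4 BO.
Crossing each possibility with the mother AO and summing P(type A): 1/4·1/2 + 1/4·3/4 + 1/4·0 + 1/4·1/4 = 3/8.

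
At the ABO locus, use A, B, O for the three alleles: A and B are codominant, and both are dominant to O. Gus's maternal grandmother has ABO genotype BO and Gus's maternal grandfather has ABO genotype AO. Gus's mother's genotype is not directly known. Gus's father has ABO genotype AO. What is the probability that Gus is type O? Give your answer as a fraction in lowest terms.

Gus's mother's ABO genotype from BO × AO: 1/4 AB, 1/4 AO, 1/4 BO, 1/4 OO.
Crossing each possibility with the father AO and summing P(type O): 1/4·0 + 1/4·1/4 + 1/4·1/4 + 1/4·1/2 = 1/4.

1/4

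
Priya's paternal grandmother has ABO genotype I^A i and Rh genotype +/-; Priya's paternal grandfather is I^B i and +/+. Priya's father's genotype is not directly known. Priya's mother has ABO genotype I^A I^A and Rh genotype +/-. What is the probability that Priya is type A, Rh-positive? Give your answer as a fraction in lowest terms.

21/32

Priya's father's ABO genotype from I^A i × I^B i: 1/4 I^A I^B, 1/4 I^A i, 1/4 I^B i, 1/4 i i.
Crossing each possibility with the mother I^A I^A and summing P(type A): 1/4·1/2 + 1/4·1 + 1/4·1/2 + 1/4·1 = 3/4.
Similarly for Rh via the father's Rh distribution: P(Rh+) = 7/8.
Independent loci: 3/4 × 7/8 = 21/32.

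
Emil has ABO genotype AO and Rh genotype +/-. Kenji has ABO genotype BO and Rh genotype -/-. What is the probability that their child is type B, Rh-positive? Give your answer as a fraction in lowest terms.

ABO cross AO × BO → offspring phenotypes: 1/4 O, 1/4 A, 1/4 B, 1/4 AB.
Rh cross +/- × -/- → 1/2 Rh+, 1/2 Rh-.
Independent loci: P(type B, Rh-positive) = 1/4 × 1/2 = 1/8.

1/8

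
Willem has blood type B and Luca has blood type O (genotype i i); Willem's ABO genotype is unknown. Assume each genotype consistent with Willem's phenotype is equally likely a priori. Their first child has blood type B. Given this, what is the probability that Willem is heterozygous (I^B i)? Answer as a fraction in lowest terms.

1/3

Possible genotypes: Willem ∈ {I^B I^B, I^B i}; Luca ∈ {i i}.
Weight each parental genotype pair by prior × P(type-B child):
  I^B I^B × i i: posterior weight 2/3.
  I^B i × i i: posterior weight 1/3.
Sum the posterior weight over pairs where Willem is I^B i: 1/3.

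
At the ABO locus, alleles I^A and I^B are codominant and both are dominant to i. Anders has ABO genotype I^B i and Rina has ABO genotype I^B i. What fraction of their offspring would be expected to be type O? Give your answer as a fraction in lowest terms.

1/4

ABO cross I^B i × I^B i → offspring phenotypes: 1/4 O, 3/4 B.
So P(type O) = 1/4.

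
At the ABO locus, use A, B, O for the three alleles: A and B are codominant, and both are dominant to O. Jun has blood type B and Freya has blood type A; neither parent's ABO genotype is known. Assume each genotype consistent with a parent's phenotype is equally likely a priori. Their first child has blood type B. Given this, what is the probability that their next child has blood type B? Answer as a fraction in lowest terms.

5/12

Possible genotypes: Jun ∈ {BB, BO}; Freya ∈ {AA, AO}.
Weight each parental genotype pair by prior × P(type-B child):
  BB × AO: posterior weight 2/3; P(next child type B) = 1/2.
  BO × AO: posterior weight 1/3; P(next child type B) = 1/4.
Weighted sum = 5/12.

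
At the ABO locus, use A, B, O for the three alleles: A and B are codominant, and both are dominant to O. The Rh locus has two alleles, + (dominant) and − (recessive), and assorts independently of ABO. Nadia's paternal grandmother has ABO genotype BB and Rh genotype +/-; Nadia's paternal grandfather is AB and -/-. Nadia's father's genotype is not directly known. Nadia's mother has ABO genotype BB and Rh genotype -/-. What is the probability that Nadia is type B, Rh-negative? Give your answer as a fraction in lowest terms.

9/16

Nadia's father's ABO genotype from BB × AB: 1/2 AB, 1/2 BB.
Crossing each possibility with the mother BB and summing P(type B): 1/2·1/2 + 1/2·1 = 3/4.
Similarly for Rh via the father's Rh distribution: P(Rh-) = 3/4.
Independent loci: 3/4 × 3/4 = 9/16.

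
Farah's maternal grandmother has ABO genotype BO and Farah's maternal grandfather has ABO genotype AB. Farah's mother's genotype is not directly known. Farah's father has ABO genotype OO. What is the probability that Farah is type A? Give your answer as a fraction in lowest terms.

Farah's mother's ABO genotype from BO × AB: 1/4 AB, 1/4 AO, 1/4 BB, 1/4 BO.
Crossing each possibility with the father OO and summing P(type A): 1/4·1/2 + 1/4·1/2 + 1/4·0 + 1/4·0 = 1/4.

1/4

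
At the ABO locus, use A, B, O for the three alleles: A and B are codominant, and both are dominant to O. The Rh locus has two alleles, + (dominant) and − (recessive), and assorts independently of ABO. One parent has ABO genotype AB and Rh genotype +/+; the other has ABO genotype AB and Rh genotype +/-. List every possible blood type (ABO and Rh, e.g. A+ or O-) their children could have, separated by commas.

A+, B+, AB+

Gametes from AB × AB give offspring ABO genotypes AA, AB, BB, i.e. phenotypes A, B, AB.
Rh cross +/+ × +/- → phenotypes Rh+.
Combining independently: A+, B+, AB+.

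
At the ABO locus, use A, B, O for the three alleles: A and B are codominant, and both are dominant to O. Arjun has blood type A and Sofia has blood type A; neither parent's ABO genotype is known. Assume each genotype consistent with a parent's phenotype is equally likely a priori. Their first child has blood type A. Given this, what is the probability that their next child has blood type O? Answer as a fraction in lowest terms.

Possible genotypes: Arjun ∈ {AA, AO}; Sofia ∈ {AA, AO}.
Weight each parental genotype pair by prior × P(type-A child):
  AA × AA: posterior weight 4/15; P(next child type O) = 0.
  AA × AO: posterior weight 4/15; P(next child type O) = 0.
  AO × AA: posterior weight 4/15; P(next child type O) = 0.
  AO × AO: posterior weight 1/5; P(next child type O) = 1/4.
Weighted sum = 1/20.

1/20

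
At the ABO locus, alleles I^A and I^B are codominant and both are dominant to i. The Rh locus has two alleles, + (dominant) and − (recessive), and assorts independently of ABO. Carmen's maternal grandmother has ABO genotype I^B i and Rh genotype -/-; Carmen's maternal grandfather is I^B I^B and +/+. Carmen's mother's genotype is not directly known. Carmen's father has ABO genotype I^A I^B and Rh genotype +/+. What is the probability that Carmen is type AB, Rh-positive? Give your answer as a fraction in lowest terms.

3/8

Carmen's mother's ABO genotype from I^B i × I^B I^B: 1/2 I^B I^B, 1/2 I^B i.
Crossing each possibility with the father I^A I^B and summing P(type AB): 1/2·1/2 + 1/2·1/4 = 3/8.
Similarly for Rh via the mother's Rh distribution: P(Rh+) = 1.
Independent loci: 3/8 × 1 = 3/8.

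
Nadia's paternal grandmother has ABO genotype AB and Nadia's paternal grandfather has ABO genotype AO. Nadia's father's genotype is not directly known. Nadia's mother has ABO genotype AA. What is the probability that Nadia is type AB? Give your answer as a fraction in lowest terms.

Nadia's father's ABO genotype from AB × AO: 1/4 AA, 1/4 AB, 1/4 AO, 1/4 BO.
Crossing each possibility with the mother AA and summing P(type AB): 1/4·0 + 1/4·1/2 + 1/4·0 + 1/4·1/2 = 1/4.

1/4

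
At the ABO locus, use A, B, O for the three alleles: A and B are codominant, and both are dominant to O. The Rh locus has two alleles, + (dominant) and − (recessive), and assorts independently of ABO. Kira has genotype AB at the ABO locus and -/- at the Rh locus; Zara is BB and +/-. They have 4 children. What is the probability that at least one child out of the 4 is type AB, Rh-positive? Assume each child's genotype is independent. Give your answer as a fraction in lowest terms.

175/256

ABO cross AB × BB → 1/2 B, 1/2 AB.
Rh cross -/- × +/- → 1/2 Rh+, 1/2 Rh-; so P(type AB, Rh-positive) = 1/2 × 1/2 = 1/4 per child.
P(none) = (3/4)^4 = 81/256; P(at least one) = 1 − 81/256 = 175/256.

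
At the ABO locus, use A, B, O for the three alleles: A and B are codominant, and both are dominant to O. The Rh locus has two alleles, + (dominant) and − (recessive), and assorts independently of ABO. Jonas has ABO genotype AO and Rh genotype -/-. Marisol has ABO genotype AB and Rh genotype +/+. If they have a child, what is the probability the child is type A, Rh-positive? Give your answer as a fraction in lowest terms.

ABO cross AO × AB → offspring phenotypes: 1/2 A, 1/4 B, 1/4 AB.
Rh cross -/- × +/+ → 1 Rh+.
Independent loci: P(type A, Rh-positive) = 1/2 × 1 = 1/2.

1/2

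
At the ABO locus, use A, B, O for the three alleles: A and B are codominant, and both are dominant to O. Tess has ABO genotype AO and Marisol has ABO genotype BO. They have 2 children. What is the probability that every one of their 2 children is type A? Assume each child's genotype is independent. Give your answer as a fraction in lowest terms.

ABO cross AO × BO → 1/4 O, 1/4 A, 1/4 B, 1/4 AB.
So P(type A) = 1/4 per child.
All 2 independent: (1/4)^2 = 1/16.

1/16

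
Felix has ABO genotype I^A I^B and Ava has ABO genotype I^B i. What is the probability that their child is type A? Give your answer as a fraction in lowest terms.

1/4

ABO cross I^A I^B × I^B i → offspring phenotypes: 1/4 A, 1/2 B, 1/4 AB.
So P(type A) = 1/4.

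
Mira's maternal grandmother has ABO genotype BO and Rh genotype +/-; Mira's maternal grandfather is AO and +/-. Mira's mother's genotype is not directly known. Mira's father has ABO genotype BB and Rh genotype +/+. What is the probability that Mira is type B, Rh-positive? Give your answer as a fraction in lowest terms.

3/4

Mira's mother's ABO genotype from BO × AO: 1/4 AB, 1/4 AO, 1/4 BO, 1/4 OO.
Crossing each possibility with the father BB and summing P(type B): 1/4·1/2 + 1/4·1/2 + 1/4·1 + 1/4·1 = 3/4.
Similarly for Rh via the mother's Rh distribution: P(Rh+) = 1.
Independent loci: 3/4 × 1 = 3/4.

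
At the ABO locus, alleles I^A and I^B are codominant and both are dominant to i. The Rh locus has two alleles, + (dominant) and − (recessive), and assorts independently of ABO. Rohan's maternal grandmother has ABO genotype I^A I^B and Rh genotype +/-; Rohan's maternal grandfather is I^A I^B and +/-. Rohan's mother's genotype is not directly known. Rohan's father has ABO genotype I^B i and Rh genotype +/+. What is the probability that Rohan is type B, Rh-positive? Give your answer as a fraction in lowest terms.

1/2

Rohan's mother's ABO genotype from I^A I^B × I^A I^B: 1/4 I^A I^A, 1/2 I^A I^B, 1/4 I^B I^B.
Crossing each possibility with the father I^B i and summing P(type B): 1/4·0 + 1/2·1/2 + 1/4·1 = 1/2.
Similarly for Rh via the mother's Rh distribution: P(Rh+) = 1.
Independent loci: 1/2 × 1 = 1/2.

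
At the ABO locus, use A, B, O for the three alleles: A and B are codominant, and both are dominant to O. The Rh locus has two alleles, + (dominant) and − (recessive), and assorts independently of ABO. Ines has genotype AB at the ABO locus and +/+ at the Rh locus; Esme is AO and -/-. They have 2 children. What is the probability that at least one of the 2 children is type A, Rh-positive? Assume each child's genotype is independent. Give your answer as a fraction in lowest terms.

3/4

ABO cross AB × AO → 1/2 A, 1/4 B, 1/4 AB.
Rh cross +/+ × -/- → 1 Rh+; so P(type A, Rh-positive) = 1/2 × 1 = 1/2 per child.
P(none) = (1/2)^2 = 1/4; P(at least one) = 1 − 1/4 = 3/4.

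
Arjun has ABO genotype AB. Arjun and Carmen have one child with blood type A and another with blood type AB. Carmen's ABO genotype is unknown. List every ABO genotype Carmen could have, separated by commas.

AA, AB, AO, BO

For each candidate genotype of Carmen, check whether crossing it with AB can produce every observed child phenotype.
  AA → possible child types {A, AB} ✓
  AB → possible child types {A, B, AB} ✓
  AO → possible child types {A, B, AB} ✓
  BB → possible child types {B, AB} ✗
  BO → possible child types {A, B, AB} ✓
  OO → possible child types {A, B} ✗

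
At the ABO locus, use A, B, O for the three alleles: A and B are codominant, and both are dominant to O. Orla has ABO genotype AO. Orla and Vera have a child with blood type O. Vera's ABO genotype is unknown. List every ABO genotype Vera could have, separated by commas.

For each candidate genotype of Vera, check whether crossing it with AO can produce every observed child phenotype.
  AA → possible child types {A} ✗
  AB → possible child types {A, B, AB} ✗
  AO → possible child types {O, A} ✓
  BB → possible child types {B, AB} ✗
  BO → possible child types {O, A, B, AB} ✓
  OO → possible child types {O, A} ✓

AO, BO, OO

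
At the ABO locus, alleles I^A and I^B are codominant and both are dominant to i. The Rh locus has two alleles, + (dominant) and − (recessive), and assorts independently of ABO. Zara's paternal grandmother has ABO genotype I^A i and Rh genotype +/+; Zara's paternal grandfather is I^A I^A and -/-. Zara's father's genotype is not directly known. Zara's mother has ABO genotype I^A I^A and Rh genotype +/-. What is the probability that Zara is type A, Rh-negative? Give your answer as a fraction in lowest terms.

1/4

Zara's father's ABO genotype from I^A i × I^A I^A: 1/2 I^A I^A, 1/2 I^A i.
Crossing each possibility with the mother I^A I^A and summing P(type A): 1/2·1 + 1/2·1 = 1.
Similarly for Rh via the father's Rh distribution: P(Rh-) = 1/4.
Independent loci: 1 × 1/4 = 1/4.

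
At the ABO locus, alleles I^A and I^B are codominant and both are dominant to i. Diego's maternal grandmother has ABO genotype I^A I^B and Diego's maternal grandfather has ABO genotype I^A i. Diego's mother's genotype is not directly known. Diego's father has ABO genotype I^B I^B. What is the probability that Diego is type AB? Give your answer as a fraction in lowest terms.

1/2

Diego's mother's ABO genotype from I^A I^B × I^A i: 1/4 I^A I^A, 1/4 I^A I^B, 1/4 I^A i, 1/4 I^B i.
Crossing each possibility with the father I^B I^B and summing P(type AB): 1/4·1 + 1/4·1/2 + 1/4·1/2 + 1/4·0 = 1/2.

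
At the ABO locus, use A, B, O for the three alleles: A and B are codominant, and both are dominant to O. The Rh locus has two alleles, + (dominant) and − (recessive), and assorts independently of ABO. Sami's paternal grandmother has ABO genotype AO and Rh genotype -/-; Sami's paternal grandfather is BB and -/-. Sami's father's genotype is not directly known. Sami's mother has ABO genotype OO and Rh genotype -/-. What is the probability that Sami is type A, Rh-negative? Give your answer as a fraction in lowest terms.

Sami's father's ABO genotype from AO × BB: 1/2 AB, 1/2 BO.
Crossing each possibility with the mother OO and summing P(type A): 1/2·1/2 + 1/2·0 = 1/4.
Similarly for Rh via the father's Rh distribution: P(Rh-) = 1.
Independent loci: 1/4 × 1 = 1/4.

1/4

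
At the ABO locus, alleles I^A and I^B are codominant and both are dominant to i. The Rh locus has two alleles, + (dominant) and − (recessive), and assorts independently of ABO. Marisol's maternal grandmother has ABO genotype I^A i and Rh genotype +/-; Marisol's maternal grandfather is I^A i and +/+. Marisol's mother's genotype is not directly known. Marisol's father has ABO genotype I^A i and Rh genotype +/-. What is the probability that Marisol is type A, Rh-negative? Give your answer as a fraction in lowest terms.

3/32

Marisol's mother's ABO genotype from I^A i × I^A i: 1/4 I^A I^A, 1/2 I^A i, 1/4 i i.
Crossing each possibility with the father I^A i and summing P(type A): 1/4·1 + 1/2·3/4 + 1/4·1/2 = 3/4.
Similarly for Rh via the mother's Rh distribution: P(Rh-) = 1/8.
Independent loci: 3/4 × 1/8 = 3/32.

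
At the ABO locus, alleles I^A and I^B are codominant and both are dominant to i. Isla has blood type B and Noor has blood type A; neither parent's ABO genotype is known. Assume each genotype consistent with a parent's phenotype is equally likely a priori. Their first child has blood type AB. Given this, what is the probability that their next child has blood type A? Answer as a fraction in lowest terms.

Possible genotypes: Isla ∈ {I^B I^B, I^B i}; Noor ∈ {I^A I^A, I^A i}.
Weight each parental genotype pair by prior × P(type-AB child):
  I^B I^B × I^A I^A: posterior weight 4/9; P(next child type A) = 0.
  I^B I^B × I^A i: posterior weight 2/9; P(next child type A) = 0.
  I^B i × I^A I^A: posterior weight 2/9; P(next child type A) = 1/2.
  I^B i × I^A i: posterior weight 1/9; P(next child type A) = 1/4.
Weighted sum = 5/36.

5/36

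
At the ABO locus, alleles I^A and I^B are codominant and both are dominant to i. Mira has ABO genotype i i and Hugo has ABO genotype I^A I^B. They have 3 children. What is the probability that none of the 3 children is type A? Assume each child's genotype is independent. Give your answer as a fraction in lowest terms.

1/8

ABO cross i i × I^A I^B → 1/2 A, 1/2 B.
So P(type A) = 1/2 per child.
P(not type A) = 1/2 for one child; (1/2)^3 = 1/8.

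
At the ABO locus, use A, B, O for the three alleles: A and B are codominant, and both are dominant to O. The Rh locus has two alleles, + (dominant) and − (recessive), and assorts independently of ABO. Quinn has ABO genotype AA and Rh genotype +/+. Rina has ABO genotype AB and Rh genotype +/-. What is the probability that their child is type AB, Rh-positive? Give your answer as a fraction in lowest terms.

ABO cross AA × AB → offspring phenotypes: 1/2 A, 1/2 AB.
Rh cross +/+ × +/- → 1 Rh+.
Independent loci: P(type AB, Rh-positive) = 1/2 × 1 = 1/2.

1/2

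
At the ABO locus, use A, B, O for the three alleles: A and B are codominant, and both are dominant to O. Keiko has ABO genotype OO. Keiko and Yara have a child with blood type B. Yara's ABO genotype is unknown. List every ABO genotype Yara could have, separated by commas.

AB, BB, BO

For each candidate genotype of Yara, check whether crossing it with OO can produce every observed child phenotype.
  AA → possible child types {A} ✗
  AB → possible child types {A, B} ✓
  AO → possible child types {O, A} ✗
  BB → possible child types {B} ✓
  BO → possible child types {O, B} ✓
  OO → possible child types {O} ✗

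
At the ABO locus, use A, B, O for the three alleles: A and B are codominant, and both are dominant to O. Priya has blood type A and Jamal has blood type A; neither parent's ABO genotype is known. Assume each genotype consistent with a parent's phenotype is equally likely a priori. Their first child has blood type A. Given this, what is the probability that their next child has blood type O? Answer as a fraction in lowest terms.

1/20

Possible genotypes: Priya ∈ {AA, AO}; Jamal ∈ {AA, AO}.
Weight each parental genotype pair by prior × P(type-A child):
  AA × AA: posterior weight 4/15; P(next child type O) = 0.
  AA × AO: posterior weight 4/15; P(next child type O) = 0.
  AO × AA: posterior weight 4/15; P(next child type O) = 0.
  AO × AO: posterior weight 1/5; P(next child type O) = 1/4.
Weighted sum = 1/20.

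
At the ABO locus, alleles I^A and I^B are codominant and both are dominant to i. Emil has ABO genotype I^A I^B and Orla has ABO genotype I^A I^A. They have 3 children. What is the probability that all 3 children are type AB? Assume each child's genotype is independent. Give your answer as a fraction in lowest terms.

1/8

ABO cross I^A I^B × I^A I^A → 1/2 A, 1/2 AB.
So P(type AB) = 1/2 per child.
All 3 independent: (1/2)^3 = 1/8.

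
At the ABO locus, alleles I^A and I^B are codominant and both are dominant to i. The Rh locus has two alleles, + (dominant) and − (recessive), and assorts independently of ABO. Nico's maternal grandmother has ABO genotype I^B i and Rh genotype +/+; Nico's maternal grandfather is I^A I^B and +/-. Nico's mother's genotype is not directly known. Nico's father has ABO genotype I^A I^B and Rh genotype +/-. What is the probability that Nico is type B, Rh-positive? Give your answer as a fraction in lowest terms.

21/64

Nico's mother's ABO genotype from I^B i × I^A I^B: 1/4 I^A I^B, 1/4 I^A i, 1/4 I^B I^B, 1/4 I^B i.
Crossing each possibility with the father I^A I^B and summing P(type B): 1/4·1/4 + 1/4·1/4 + 1/4·1/2 + 1/4·1/2 = 3/8.
Similarly for Rh via the mother's Rh distribution: P(Rh+) = 7/8.
Independent loci: 3/8 × 7/8 = 21/64.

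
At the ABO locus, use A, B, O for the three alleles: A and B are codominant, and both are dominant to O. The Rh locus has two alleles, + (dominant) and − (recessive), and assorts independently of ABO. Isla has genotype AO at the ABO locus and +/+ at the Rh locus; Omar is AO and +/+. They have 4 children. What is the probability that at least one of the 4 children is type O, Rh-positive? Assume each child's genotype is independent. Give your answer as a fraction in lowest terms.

ABO cross AO × AO → 1/4 O, 3/4 A.
Rh cross +/+ × +/+ → 1 Rh+; so P(type O, Rh-positive) = 1/4 × 1 = 1/4 per child.
P(none) = (3/4)^4 = 81/256; P(at least one) = 1 − 81/256 = 175/256.

175/256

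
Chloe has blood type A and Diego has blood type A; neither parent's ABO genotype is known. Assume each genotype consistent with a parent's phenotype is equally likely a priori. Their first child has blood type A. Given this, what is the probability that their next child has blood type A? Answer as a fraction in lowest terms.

Possible genotypes: Chloe ∈ {I^A I^A, I^A i}; Diego ∈ {I^A I^A, I^A i}.
Weight each parental genotype pair by prior × P(type-A child):
  I^A I^A × I^A I^A: posterior weight 4/15; P(next child type A) = 1.
  I^A I^A × I^A i: posterior weight 4/15; P(next child type A) = 1.
  I^A i × I^A I^A: posterior weight 4/15; P(next child type A) = 1.
  I^A i × I^A i: posterior weight 1/5; P(next child type A) = 3/4.
Weighted sum = 19/20.

19/20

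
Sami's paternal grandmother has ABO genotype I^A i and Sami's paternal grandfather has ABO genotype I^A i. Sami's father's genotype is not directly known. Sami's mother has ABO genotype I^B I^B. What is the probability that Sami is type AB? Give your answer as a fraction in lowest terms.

1/2

Sami's father's ABO genotype from I^A i × I^A i: 1/4 I^A I^A, 1/2 I^A i, 1/4 i i.
Crossing each possibility with the mother I^B I^B and summing P(type AB): 1/4·1 + 1/2·1/2 + 1/4·0 = 1/2.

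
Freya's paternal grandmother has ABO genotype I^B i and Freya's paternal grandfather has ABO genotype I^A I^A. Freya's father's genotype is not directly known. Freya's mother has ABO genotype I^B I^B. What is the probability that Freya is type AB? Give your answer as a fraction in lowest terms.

1/2

Freya's father's ABO genotype from I^B i × I^A I^A: 1/2 I^A I^B, 1/2 I^A i.
Crossing each possibility with the mother I^B I^B and summing P(type AB): 1/2·1/2 + 1/2·1/2 = 1/2.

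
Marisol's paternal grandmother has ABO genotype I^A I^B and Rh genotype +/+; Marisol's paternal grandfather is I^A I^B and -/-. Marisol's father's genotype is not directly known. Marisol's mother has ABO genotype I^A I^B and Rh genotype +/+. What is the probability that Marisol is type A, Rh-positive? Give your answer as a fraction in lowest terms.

1/4

Marisol's father's ABO genotype from I^A I^B × I^A I^B: 1/4 I^A I^A, 1/2 I^A I^B, 1/4 I^B I^B.
Crossing each possibility with the mother I^A I^B and summing P(type A): 1/4·1/2 + 1/2·1/4 + 1/4·0 = 1/4.
Similarly for Rh via the father's Rh distribution: P(Rh+) = 1.
Independent loci: 1/4 × 1 = 1/4.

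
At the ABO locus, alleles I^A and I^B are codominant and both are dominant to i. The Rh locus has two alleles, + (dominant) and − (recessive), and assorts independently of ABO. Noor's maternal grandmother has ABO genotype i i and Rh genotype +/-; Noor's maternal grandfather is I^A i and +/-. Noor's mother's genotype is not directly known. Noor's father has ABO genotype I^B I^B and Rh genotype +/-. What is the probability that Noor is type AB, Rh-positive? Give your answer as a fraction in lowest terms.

Noor's mother's ABO genotype from i i × I^A i: 1/2 I^A i, 1/2 i i.
Crossing each possibility with the father I^B I^B and summing P(type AB): 1/2·1/2 + 1/2·0 = 1/4.
Similarly for Rh via the mother's Rh distribution: P(Rh+) = 3/4.
Independent loci: 1/4 × 3/4 = 3/16.

3/16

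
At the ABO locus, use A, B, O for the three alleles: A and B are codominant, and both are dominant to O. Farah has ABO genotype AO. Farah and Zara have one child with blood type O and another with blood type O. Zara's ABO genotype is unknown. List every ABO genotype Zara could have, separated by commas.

For each candidate genotype of Zara, check whether crossing it with AO can produce every observed child phenotype.
  AA → possible child types {A} ✗
  AB → possible child types {A, B, AB} ✗
  AO → possible child types {O, A} ✓
  BB → possible child types {B, AB} ✗
  BO → possible child types {O, A, B, AB} ✓
  OO → possible child types {O, A} ✓

AO, BO, OO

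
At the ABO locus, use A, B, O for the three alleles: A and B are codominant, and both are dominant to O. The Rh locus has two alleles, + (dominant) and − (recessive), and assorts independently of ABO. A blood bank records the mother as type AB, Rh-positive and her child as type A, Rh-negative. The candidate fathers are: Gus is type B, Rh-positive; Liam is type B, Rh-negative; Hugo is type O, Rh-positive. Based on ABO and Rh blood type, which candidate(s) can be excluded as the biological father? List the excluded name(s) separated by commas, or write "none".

none

A candidate is excluded only if no genotype consistent with his phenotype could produce a type A, Rh-negative child with a type AB, Rh-positive mother.
Every candidate has at least one consistent genotype combination, so none can be excluded.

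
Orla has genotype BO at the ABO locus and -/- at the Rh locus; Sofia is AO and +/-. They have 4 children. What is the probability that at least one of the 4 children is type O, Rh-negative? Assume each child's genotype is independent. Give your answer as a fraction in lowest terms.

ABO cross BO × AO → 1/4 O, 1/4 A, 1/4 B, 1/4 AB.
Rh cross -/- × +/- → 1/2 Rh+, 1/2 Rh-; so P(type O, Rh-negative) = 1/4 × 1/2 = 1/8 per child.
P(none) = (7/8)^4 = 2401/4096; P(at least one) = 1 − 2401/4096 = 1695/4096.

1695/4096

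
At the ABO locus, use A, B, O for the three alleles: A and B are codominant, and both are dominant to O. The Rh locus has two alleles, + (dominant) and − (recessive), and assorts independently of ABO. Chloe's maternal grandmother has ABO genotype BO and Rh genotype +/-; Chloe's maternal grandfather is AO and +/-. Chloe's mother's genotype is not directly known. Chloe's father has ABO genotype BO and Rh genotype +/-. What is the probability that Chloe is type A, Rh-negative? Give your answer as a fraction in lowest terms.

1/32

Chloe's mother's ABO genotype from BO × AO: 1/4 AB, 1/4 AO, 1/4 BO, 1/4 OO.
Crossing each possibility with the father BO and summing P(type A): 1/4·1/4 + 1/4·1/4 + 1/4·0 + 1/4·0 = 1/8.
Similarly for Rh via the mother's Rh distribution: P(Rh-) = 1/4.
Independent loci: 1/8 × 1/4 = 1/32.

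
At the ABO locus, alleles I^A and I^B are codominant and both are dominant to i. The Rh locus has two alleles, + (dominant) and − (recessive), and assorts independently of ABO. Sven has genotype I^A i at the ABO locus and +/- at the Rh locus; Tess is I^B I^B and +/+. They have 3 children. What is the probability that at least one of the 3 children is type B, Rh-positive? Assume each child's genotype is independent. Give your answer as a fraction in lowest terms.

ABO cross I^A i × I^B I^B → 1/2 B, 1/2 AB.
Rh cross +/- × +/+ → 1 Rh+; so P(type B, Rh-positive) = 1/2 × 1 = 1/2 per child.
P(none) = (1/2)^3 = 1/8; P(at least one) = 1 − 1/8 = 7/8.

7/8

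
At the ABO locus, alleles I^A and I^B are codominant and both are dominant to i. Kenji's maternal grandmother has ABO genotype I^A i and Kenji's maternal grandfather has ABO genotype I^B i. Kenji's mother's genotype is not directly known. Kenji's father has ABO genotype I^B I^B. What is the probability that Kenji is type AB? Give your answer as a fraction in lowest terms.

1/4

Kenji's mother's ABO genotype from I^A i × I^B i: 1/4 I^A I^B, 1/4 I^A i, 1/4 I^B i, 1/4 i i.
Crossing each possibility with the father I^B I^B and summing P(type AB): 1/4·1/2 + 1/4·1/2 + 1/4·0 + 1/4·0 = 1/4.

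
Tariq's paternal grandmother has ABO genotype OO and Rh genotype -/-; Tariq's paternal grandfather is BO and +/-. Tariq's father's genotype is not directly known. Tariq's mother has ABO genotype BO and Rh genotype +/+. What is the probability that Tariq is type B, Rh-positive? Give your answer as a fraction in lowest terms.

5/8

Tariq's father's ABO genotype from OO × BO: 1/2 BO, 1/2 OO.
Crossing each possibility with the mother BO and summing P(type B): 1/2·3/4 + 1/2·1/2 = 5/8.
Similarly for Rh via the father's Rh distribution: P(Rh+) = 1.
Independent loci: 5/8 × 1 = 5/8.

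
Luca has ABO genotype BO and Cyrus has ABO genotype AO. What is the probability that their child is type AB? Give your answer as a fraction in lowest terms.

1/4

ABO cross BO × AO → offspring phenotypes: 1/4 O, 1/4 A, 1/4 B, 1/4 AB.
So P(type AB) = 1/4.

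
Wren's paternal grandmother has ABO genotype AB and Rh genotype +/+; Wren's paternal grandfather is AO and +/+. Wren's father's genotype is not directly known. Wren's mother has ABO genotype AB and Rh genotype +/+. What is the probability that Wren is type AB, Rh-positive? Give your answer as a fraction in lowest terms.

3/8

Wren's father's ABO genotype from AB × AO: 1/4 AA, 1/4 AB, 1/4 AO, 1/4 BO.
Crossing each possibility with the mother AB and summing P(type AB): 1/4·1/2 + 1/4·1/2 + 1/4·1/4 + 1/4·1/4 = 3/8.
Similarly for Rh via the father's Rh distribution: P(Rh+) = 1.
Independent loci: 3/8 × 1 = 3/8.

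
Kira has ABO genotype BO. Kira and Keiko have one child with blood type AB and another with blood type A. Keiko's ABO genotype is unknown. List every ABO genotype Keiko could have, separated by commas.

AA, AB, AO

For each candidate genotype of Keiko, check whether crossing it with BO can produce every observed child phenotype.
  AA → possible child types {A, AB} ✓
  AB → possible child types {A, B, AB} ✓
  AO → possible child types {O, A, B, AB} ✓
  BB → possible child types {B} ✗
  BO → possible child types {O, B} ✗
  OO → possible child types {O, B} ✗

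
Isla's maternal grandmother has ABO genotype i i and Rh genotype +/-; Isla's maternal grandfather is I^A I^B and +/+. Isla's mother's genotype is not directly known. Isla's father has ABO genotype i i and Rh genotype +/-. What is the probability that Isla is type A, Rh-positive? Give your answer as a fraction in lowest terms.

Isla's mother's ABO genotype from i i × I^A I^B: 1/2 I^A i, 1/2 I^B i.
Crossing each possibility with the father i i and summing P(type A): 1/2·1/2 + 1/2·0 = 1/4.
Similarly for Rh via the mother's Rh distribution: P(Rh+) = 7/8.
Independent loci: 1/4 × 7/8 = 7/32.

7/32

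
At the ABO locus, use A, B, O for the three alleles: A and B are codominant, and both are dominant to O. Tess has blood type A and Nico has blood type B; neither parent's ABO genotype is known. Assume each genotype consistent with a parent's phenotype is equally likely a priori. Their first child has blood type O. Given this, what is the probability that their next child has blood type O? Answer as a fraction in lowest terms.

1/4

Possible genotypes: Tess ∈ {AA, AO}; Nico ∈ {BB, BO}.
Weight each parental genotype pair by prior × P(type-O child):
  AO × BO: posterior weight 1; P(next child type O) = 1/4.
Weighted sum = 1/4.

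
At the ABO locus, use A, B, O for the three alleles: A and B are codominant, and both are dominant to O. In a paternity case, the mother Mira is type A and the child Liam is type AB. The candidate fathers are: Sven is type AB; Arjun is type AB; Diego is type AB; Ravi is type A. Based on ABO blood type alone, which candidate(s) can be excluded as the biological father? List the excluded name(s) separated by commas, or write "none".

Ravi

A candidate is excluded only if no genotype consistent with his phenotype could produce a type AB child with a type A mother.
Ravi (type A): no genotype consistent with that phenotype can produce a type-AB child with a type-A mother.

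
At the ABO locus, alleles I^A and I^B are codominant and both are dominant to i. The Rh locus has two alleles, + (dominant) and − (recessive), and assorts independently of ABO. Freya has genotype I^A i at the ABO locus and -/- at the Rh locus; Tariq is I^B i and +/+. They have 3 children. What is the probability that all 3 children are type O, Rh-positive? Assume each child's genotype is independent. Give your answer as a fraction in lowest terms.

1/64

ABO cross I^A i × I^B i → 1/4 O, 1/4 A, 1/4 B, 1/4 AB.
Rh cross -/- × +/+ → 1 Rh+; so P(type O, Rh-positive) = 1/4 × 1 = 1/4 per child.
All 3 independent: (1/4)^3 = 1/64.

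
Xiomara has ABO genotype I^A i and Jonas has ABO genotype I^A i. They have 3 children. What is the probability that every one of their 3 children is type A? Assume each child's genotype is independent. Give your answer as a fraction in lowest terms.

ABO cross I^A i × I^A i → 1/4 O, 3/4 A.
So P(type A) = 3/4 per child.
All 3 independent: (3/4)^3 = 27/64.

27/64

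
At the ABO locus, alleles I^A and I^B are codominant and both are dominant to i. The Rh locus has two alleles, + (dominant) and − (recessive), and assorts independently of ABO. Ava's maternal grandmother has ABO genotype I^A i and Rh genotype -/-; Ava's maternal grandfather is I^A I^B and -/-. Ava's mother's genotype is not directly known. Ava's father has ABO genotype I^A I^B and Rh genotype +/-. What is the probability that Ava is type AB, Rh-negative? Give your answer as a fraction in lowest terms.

Ava's mother's ABO genotype from I^A i × I^A I^B: 1/4 I^A I^A, 1/4 I^A I^B, 1/4 I^A i, 1/4 I^B i.
Crossing each possibility with the father I^A I^B and summing P(type AB): 1/4·1/2 + 1/4·1/2 + 1/4·1/4 + 1/4·1/4 = 3/8.
Similarly for Rh via the mother's Rh distribution: P(Rh-) = 1/2.
Independent loci: 3/8 × 1/2 = 3/16.

3/16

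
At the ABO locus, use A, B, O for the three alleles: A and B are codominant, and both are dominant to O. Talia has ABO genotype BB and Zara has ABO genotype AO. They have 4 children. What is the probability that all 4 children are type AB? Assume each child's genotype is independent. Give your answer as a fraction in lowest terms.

ABO cross BB × AO → 1/2 B, 1/2 AB.
So P(type AB) = 1/2 per child.
All 4 independent: (1/2)^4 = 1/16.

1/16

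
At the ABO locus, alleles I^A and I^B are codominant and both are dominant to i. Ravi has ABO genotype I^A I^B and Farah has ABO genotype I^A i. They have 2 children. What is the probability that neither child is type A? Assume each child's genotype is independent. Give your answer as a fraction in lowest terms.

ABO cross I^A I^B × I^A i → 1/2 A, 1/4 B, 1/4 AB.
So P(type A) = 1/2 per child.
P(not type A) = 1/2 for one child; (1/2)^2 = 1/4.

1/4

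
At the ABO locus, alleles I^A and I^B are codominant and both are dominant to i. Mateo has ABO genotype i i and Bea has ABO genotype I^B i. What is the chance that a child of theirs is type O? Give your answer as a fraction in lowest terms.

ABO cross i i × I^B i → offspring phenotypes: 1/2 O, 1/2 B.
So P(type O) = 1/2.

1/2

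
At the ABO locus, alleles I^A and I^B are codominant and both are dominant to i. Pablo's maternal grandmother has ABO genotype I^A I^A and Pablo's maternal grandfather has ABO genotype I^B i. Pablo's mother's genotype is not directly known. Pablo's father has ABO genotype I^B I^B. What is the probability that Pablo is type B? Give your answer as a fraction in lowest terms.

Pablo's mother's ABO genotype from I^A I^A × I^B i: 1/2 I^A I^B, 1/2 I^A i.
Crossing each possibility with the father I^B I^B and summing P(type B): 1/2·1/2 + 1/2·1/2 = 1/2.

1/2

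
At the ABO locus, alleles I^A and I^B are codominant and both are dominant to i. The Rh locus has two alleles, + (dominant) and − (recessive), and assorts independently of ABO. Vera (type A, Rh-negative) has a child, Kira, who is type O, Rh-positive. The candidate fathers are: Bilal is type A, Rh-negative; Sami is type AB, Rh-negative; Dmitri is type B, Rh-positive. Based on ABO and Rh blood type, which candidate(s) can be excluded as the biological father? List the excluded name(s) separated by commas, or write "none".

Bilal, Sami

A candidate is excluded only if no genotype consistent with his phenotype could produce a type O, Rh-positive child with a type A, Rh-negative mother.
Bilal (type A, Rh-): no genotype consistent with that phenotype can produce a type-O Rh+ child with a type-A mother.
Sami (type AB, Rh-): no genotype consistent with that phenotype can produce a type-O Rh+ child with a type-A mother.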